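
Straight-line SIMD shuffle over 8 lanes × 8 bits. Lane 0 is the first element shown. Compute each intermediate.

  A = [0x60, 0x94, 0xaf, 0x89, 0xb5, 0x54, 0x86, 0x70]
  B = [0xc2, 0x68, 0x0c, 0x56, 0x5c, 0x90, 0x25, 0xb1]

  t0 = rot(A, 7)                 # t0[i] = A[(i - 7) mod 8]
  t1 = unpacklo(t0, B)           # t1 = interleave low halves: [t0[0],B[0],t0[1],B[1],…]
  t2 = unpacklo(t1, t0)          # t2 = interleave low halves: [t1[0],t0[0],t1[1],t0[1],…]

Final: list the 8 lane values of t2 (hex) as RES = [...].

→ t0 |94|af|89|b5|54|86|70|60|
→ t1 |94|c2|af|68|89|0c|b5|56|
→ t2 |94|94|c2|af|af|89|68|b5|

RES = [0x94, 0x94, 0xc2, 0xaf, 0xaf, 0x89, 0x68, 0xb5]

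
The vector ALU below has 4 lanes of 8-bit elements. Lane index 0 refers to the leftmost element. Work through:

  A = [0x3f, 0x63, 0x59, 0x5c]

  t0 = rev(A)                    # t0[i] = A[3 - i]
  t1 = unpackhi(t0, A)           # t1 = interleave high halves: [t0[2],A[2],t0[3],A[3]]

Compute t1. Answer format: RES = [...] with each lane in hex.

t0 = [0x5c, 0x59, 0x63, 0x3f]
t1 = [0x63, 0x59, 0x3f, 0x5c]

RES = [0x63, 0x59, 0x3f, 0x5c]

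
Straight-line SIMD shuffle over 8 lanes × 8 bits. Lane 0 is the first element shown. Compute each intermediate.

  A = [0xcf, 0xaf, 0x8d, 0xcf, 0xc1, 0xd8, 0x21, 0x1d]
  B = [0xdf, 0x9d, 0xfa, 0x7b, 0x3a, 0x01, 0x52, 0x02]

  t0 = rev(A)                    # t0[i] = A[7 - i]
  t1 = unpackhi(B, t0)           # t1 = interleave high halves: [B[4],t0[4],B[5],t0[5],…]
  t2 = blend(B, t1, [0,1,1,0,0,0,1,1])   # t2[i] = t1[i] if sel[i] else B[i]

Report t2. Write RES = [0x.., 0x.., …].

RES = [ 0xdf  0xcf  0x01  0x7b  0x3a  0x01  0x02  0xcf ]

t0 = [0x1d, 0x21, 0xd8, 0xc1, 0xcf, 0x8d, 0xaf, 0xcf]
t1 = [0x3a, 0xcf, 0x01, 0x8d, 0x52, 0xaf, 0x02, 0xcf]
t2 = [0xdf, 0xcf, 0x01, 0x7b, 0x3a, 0x01, 0x02, 0xcf]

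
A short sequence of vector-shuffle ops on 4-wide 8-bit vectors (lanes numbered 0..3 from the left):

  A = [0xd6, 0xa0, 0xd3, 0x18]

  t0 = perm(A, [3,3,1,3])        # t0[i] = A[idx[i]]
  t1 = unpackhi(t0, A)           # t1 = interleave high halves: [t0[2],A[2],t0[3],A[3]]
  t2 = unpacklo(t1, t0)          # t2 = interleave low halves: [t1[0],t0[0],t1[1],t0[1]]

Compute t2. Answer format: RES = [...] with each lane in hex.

RES = [ 0xa0  0x18  0xd3  0x18 ]

t0 = [0x18, 0x18, 0xa0, 0x18]
t1 = [0xa0, 0xd3, 0x18, 0x18]
t2 = [0xa0, 0x18, 0xd3, 0x18]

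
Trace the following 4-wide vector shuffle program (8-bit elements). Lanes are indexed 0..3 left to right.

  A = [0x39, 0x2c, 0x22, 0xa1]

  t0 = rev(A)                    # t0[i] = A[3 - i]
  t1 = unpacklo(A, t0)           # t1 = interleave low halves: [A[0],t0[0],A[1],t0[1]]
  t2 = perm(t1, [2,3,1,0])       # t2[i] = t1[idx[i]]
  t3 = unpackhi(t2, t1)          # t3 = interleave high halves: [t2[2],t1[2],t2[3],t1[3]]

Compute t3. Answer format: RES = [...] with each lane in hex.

  t0: a1 22 2c 39
  t1: 39 a1 2c 22
  t2: 2c 22 a1 39
  t3: a1 2c 39 22

RES = [ 0xa1  0x2c  0x39  0x22 ]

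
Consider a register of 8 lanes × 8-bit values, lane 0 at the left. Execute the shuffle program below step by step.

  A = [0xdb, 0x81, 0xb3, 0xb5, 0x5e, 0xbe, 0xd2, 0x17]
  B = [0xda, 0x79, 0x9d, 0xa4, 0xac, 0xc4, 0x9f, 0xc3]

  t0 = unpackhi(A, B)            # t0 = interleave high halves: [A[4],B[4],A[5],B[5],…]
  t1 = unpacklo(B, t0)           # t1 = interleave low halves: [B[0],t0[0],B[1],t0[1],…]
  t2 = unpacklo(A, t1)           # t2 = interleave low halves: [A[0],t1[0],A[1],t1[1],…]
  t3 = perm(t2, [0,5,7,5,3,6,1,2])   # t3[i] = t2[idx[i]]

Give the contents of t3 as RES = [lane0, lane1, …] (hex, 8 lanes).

→ t0 |5e|ac|be|c4|d2|9f|17|c3|
→ t1 |da|5e|79|ac|9d|be|a4|c4|
→ t2 |db|da|81|5e|b3|79|b5|ac|
→ t3 |db|79|ac|79|5e|b5|da|81|

RES = [ 0xdb  0x79  0xac  0x79  0x5e  0xb5  0xda  0x81 ]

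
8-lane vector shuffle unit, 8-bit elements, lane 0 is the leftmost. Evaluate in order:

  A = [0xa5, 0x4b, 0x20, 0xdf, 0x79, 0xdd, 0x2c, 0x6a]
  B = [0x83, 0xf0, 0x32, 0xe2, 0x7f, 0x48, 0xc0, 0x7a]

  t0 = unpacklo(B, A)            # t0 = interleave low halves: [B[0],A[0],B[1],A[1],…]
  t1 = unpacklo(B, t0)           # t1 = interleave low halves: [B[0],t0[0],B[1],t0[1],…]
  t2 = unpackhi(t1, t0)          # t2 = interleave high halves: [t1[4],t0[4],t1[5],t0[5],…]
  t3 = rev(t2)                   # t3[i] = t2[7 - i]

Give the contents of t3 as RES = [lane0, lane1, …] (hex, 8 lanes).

t0 = [0x83, 0xa5, 0xf0, 0x4b, 0x32, 0x20, 0xe2, 0xdf]
t1 = [0x83, 0x83, 0xf0, 0xa5, 0x32, 0xf0, 0xe2, 0x4b]
t2 = [0x32, 0x32, 0xf0, 0x20, 0xe2, 0xe2, 0x4b, 0xdf]
t3 = [0xdf, 0x4b, 0xe2, 0xe2, 0x20, 0xf0, 0x32, 0x32]

RES = [ 0xdf  0x4b  0xe2  0xe2  0x20  0xf0  0x32  0x32 ]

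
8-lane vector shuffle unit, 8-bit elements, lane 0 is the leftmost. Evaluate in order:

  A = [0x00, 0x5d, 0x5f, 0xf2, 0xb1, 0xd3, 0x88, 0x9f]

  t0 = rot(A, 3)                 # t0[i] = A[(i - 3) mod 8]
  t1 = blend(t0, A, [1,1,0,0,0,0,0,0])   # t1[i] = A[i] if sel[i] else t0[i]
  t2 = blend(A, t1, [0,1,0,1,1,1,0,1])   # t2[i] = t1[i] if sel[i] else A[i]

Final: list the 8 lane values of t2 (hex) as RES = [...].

t0 = [0xd3, 0x88, 0x9f, 0x00, 0x5d, 0x5f, 0xf2, 0xb1]
t1 = [0x00, 0x5d, 0x9f, 0x00, 0x5d, 0x5f, 0xf2, 0xb1]
t2 = [0x00, 0x5d, 0x5f, 0x00, 0x5d, 0x5f, 0x88, 0xb1]

RES = [ 0x00  0x5d  0x5f  0x00  0x5d  0x5f  0x88  0xb1 ]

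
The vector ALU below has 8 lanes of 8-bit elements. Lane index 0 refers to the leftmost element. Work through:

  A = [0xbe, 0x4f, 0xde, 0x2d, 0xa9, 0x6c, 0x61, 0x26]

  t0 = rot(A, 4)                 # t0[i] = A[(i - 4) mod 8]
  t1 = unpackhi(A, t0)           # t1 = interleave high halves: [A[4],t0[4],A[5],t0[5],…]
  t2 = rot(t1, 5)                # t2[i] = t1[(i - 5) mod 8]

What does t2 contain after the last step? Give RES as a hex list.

  t0: a9 6c 61 26 be 4f de 2d
  t1: a9 be 6c 4f 61 de 26 2d
  t2: 4f 61 de 26 2d a9 be 6c

RES = [0x4f, 0x61, 0xde, 0x26, 0x2d, 0xa9, 0xbe, 0x6c]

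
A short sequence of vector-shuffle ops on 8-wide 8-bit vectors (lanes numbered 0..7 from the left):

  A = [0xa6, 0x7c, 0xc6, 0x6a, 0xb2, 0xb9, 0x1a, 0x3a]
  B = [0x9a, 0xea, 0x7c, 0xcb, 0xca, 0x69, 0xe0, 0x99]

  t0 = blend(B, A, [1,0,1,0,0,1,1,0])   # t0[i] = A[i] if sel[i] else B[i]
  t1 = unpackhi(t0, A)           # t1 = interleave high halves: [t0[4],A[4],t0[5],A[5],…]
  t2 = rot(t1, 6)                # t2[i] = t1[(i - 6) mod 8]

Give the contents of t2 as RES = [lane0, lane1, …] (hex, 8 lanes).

→ t0 |a6|ea|c6|cb|ca|b9|1a|99|
→ t1 |ca|b2|b9|b9|1a|1a|99|3a|
→ t2 |b9|b9|1a|1a|99|3a|ca|b2|

RES = [ 0xb9  0xb9  0x1a  0x1a  0x99  0x3a  0xca  0xb2 ]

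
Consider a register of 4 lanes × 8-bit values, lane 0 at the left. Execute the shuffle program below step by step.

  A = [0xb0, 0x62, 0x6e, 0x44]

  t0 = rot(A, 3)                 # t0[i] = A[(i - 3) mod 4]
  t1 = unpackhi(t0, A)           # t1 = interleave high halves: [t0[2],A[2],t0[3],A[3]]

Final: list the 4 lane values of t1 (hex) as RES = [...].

RES = [0x44, 0x6e, 0xb0, 0x44]

t0 = [0x62, 0x6e, 0x44, 0xb0]
t1 = [0x44, 0x6e, 0xb0, 0x44]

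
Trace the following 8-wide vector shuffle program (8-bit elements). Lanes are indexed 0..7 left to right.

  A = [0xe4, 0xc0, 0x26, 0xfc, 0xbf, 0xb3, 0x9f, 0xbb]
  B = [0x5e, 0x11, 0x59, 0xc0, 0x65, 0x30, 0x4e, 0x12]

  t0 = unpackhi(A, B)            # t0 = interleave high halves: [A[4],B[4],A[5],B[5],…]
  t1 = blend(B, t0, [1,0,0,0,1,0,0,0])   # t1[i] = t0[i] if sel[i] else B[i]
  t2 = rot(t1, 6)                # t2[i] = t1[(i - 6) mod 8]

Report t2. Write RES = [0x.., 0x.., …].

RES = [ 0x59  0xc0  0x9f  0x30  0x4e  0x12  0xbf  0x11 ]

  t0: bf 65 b3 30 9f 4e bb 12
  t1: bf 11 59 c0 9f 30 4e 12
  t2: 59 c0 9f 30 4e 12 bf 11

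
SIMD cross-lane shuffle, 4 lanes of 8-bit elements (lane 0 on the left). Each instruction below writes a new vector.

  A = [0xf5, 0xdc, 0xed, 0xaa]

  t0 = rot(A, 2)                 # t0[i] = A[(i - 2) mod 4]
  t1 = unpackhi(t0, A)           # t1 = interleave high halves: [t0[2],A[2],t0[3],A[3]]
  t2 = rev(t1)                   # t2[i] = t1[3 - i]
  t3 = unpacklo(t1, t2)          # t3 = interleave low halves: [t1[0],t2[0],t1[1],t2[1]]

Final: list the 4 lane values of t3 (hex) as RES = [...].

RES = [0xf5, 0xaa, 0xed, 0xdc]

  t0: ed aa f5 dc
  t1: f5 ed dc aa
  t2: aa dc ed f5
  t3: f5 aa ed dc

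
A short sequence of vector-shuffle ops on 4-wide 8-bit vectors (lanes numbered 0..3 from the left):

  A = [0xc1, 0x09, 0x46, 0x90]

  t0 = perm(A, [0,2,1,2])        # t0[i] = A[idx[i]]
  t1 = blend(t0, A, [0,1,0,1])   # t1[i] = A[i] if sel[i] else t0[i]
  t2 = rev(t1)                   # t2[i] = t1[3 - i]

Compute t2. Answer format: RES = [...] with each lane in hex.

  t0: c1 46 09 46
  t1: c1 09 09 90
  t2: 90 09 09 c1

RES = [0x90, 0x09, 0x09, 0xc1]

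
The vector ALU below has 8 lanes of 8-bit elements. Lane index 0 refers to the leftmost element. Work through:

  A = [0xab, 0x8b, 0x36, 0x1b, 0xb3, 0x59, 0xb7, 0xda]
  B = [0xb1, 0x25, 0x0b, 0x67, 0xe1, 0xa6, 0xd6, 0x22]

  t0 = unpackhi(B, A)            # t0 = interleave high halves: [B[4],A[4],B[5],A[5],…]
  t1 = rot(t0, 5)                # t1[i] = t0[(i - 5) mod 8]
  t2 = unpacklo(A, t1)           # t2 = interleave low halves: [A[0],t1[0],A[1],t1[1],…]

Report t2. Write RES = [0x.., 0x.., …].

RES = [0xab, 0x59, 0x8b, 0xd6, 0x36, 0xb7, 0x1b, 0x22]

  t0: e1 b3 a6 59 d6 b7 22 da
  t1: 59 d6 b7 22 da e1 b3 a6
  t2: ab 59 8b d6 36 b7 1b 22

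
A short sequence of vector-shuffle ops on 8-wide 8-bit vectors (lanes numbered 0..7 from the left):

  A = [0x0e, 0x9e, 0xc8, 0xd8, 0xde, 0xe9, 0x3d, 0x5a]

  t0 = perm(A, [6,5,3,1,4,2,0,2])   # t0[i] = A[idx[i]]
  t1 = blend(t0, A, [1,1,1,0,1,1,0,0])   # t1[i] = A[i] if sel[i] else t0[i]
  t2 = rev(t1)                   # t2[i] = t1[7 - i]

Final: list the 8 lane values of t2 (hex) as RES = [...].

RES = [0xc8, 0x0e, 0xe9, 0xde, 0x9e, 0xc8, 0x9e, 0x0e]

→ t0 |3d|e9|d8|9e|de|c8|0e|c8|
→ t1 |0e|9e|c8|9e|de|e9|0e|c8|
→ t2 |c8|0e|e9|de|9e|c8|9e|0e|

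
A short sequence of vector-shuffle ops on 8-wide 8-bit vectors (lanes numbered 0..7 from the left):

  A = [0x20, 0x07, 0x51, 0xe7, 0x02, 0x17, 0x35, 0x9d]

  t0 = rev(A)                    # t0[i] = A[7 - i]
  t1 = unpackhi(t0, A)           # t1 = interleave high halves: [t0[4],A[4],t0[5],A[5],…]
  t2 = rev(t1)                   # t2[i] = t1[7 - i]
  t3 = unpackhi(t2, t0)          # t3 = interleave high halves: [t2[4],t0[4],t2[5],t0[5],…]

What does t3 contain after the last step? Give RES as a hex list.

RES = [0x17, 0xe7, 0x51, 0x51, 0x02, 0x07, 0xe7, 0x20]

→ t0 |9d|35|17|02|e7|51|07|20|
→ t1 |e7|02|51|17|07|35|20|9d|
→ t2 |9d|20|35|07|17|51|02|e7|
→ t3 |17|e7|51|51|02|07|e7|20|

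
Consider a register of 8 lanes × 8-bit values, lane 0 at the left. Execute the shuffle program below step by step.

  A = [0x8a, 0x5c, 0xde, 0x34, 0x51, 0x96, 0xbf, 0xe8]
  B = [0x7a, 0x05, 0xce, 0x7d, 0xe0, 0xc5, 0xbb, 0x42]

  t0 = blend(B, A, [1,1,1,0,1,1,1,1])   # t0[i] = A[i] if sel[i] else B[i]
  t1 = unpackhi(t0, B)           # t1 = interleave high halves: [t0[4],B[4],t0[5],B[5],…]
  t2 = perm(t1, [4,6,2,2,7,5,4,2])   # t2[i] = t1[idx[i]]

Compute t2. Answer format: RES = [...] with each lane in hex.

  t0: 8a 5c de 7d 51 96 bf e8
  t1: 51 e0 96 c5 bf bb e8 42
  t2: bf e8 96 96 42 bb bf 96

RES = [0xbf, 0xe8, 0x96, 0x96, 0x42, 0xbb, 0xbf, 0x96]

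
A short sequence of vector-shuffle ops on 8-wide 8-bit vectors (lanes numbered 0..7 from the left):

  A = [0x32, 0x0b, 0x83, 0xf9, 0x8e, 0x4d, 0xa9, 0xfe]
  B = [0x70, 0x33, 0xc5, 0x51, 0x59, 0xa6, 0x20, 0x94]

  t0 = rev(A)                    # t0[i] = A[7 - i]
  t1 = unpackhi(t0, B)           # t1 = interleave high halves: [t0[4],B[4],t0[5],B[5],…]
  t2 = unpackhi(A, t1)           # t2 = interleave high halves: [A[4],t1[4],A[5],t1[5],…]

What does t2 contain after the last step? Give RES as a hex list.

RES = [0x8e, 0x0b, 0x4d, 0x20, 0xa9, 0x32, 0xfe, 0x94]

t0 = [0xfe, 0xa9, 0x4d, 0x8e, 0xf9, 0x83, 0x0b, 0x32]
t1 = [0xf9, 0x59, 0x83, 0xa6, 0x0b, 0x20, 0x32, 0x94]
t2 = [0x8e, 0x0b, 0x4d, 0x20, 0xa9, 0x32, 0xfe, 0x94]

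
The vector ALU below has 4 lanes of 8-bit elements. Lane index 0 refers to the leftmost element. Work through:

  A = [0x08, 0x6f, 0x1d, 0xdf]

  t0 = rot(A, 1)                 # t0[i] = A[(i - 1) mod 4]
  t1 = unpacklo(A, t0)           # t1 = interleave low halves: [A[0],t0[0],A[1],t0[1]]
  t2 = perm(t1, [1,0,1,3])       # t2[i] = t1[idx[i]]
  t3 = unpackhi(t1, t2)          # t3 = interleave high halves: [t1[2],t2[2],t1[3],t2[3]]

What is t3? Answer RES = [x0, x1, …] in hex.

RES = [0x6f, 0xdf, 0x08, 0x08]

  t0: df 08 6f 1d
  t1: 08 df 6f 08
  t2: df 08 df 08
  t3: 6f df 08 08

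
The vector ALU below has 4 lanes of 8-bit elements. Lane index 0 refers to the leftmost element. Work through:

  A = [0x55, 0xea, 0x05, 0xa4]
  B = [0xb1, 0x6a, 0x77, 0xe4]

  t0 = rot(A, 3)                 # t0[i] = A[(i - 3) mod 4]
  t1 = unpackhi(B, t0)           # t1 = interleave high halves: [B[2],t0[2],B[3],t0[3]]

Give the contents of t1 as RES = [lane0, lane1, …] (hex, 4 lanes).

→ t0 |ea|05|a4|55|
→ t1 |77|a4|e4|55|

RES = [ 0x77  0xa4  0xe4  0x55 ]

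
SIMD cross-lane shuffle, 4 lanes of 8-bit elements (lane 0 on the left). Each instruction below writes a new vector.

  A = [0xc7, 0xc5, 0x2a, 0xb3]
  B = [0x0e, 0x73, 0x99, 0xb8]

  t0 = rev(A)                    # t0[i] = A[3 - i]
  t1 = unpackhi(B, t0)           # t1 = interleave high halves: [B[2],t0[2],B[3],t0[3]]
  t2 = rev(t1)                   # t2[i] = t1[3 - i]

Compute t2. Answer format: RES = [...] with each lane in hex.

RES = [0xc7, 0xb8, 0xc5, 0x99]

→ t0 |b3|2a|c5|c7|
→ t1 |99|c5|b8|c7|
→ t2 |c7|b8|c5|99|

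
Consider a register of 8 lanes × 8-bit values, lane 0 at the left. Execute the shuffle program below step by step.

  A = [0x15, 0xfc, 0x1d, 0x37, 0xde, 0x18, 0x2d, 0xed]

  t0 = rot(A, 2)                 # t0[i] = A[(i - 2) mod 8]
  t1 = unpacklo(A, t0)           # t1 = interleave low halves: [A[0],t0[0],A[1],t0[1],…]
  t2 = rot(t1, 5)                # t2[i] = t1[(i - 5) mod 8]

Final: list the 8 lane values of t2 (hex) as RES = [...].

RES = [0xed, 0x1d, 0x15, 0x37, 0xfc, 0x15, 0x2d, 0xfc]

→ t0 |2d|ed|15|fc|1d|37|de|18|
→ t1 |15|2d|fc|ed|1d|15|37|fc|
→ t2 |ed|1d|15|37|fc|15|2d|fc|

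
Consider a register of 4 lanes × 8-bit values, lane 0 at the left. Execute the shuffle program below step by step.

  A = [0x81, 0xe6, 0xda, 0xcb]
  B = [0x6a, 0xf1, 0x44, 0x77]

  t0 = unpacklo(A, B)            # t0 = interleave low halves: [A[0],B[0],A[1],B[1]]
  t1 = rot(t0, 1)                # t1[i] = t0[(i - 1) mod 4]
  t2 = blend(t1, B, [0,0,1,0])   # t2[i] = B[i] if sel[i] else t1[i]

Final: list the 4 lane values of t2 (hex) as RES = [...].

  t0: 81 6a e6 f1
  t1: f1 81 6a e6
  t2: f1 81 44 e6

RES = [0xf1, 0x81, 0x44, 0xe6]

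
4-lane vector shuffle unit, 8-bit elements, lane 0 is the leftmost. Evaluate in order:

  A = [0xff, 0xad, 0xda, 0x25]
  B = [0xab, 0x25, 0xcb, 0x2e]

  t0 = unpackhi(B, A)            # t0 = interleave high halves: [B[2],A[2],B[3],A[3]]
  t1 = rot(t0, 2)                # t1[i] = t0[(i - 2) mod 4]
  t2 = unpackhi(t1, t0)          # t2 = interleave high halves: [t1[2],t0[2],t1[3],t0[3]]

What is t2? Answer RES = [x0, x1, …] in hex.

RES = [ 0xcb  0x2e  0xda  0x25 ]

  t0: cb da 2e 25
  t1: 2e 25 cb da
  t2: cb 2e da 25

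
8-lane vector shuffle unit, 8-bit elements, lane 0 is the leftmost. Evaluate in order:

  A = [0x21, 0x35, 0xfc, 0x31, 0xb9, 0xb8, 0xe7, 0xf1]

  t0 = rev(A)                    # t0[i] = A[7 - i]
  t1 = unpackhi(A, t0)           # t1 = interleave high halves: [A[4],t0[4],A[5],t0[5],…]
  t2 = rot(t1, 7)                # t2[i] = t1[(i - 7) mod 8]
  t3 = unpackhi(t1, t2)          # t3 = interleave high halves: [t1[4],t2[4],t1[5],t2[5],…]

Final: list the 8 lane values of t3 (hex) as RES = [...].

→ t0 |f1|e7|b8|b9|31|fc|35|21|
→ t1 |b9|31|b8|fc|e7|35|f1|21|
→ t2 |31|b8|fc|e7|35|f1|21|b9|
→ t3 |e7|35|35|f1|f1|21|21|b9|

RES = [0xe7, 0x35, 0x35, 0xf1, 0xf1, 0x21, 0x21, 0xb9]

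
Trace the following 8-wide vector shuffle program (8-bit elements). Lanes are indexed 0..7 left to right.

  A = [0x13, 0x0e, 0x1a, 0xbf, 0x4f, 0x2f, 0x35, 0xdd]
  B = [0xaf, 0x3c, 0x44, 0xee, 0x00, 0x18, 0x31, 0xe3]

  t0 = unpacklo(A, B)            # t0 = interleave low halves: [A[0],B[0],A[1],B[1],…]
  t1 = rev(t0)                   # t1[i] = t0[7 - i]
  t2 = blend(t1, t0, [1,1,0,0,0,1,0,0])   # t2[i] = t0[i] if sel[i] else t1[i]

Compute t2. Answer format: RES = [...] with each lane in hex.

RES = [0x13, 0xaf, 0x44, 0x1a, 0x3c, 0x44, 0xaf, 0x13]

→ t0 |13|af|0e|3c|1a|44|bf|ee|
→ t1 |ee|bf|44|1a|3c|0e|af|13|
→ t2 |13|af|44|1a|3c|44|af|13|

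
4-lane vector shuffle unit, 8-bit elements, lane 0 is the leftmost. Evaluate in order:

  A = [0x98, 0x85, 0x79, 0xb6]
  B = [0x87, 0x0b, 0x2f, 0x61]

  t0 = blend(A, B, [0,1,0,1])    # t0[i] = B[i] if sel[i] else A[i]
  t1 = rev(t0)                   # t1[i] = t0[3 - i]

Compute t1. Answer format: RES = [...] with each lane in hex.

RES = [0x61, 0x79, 0x0b, 0x98]

t0 = [0x98, 0x0b, 0x79, 0x61]
t1 = [0x61, 0x79, 0x0b, 0x98]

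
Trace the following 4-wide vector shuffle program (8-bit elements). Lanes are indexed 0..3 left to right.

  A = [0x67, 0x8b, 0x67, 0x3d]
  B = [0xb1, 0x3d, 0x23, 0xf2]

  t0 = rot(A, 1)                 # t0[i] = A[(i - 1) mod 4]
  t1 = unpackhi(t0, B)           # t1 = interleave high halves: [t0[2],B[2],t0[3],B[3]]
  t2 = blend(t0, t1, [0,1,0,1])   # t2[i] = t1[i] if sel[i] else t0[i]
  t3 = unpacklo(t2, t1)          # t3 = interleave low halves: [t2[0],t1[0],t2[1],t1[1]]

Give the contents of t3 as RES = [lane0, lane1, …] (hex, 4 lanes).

  t0: 3d 67 8b 67
  t1: 8b 23 67 f2
  t2: 3d 23 8b f2
  t3: 3d 8b 23 23

RES = [ 0x3d  0x8b  0x23  0x23 ]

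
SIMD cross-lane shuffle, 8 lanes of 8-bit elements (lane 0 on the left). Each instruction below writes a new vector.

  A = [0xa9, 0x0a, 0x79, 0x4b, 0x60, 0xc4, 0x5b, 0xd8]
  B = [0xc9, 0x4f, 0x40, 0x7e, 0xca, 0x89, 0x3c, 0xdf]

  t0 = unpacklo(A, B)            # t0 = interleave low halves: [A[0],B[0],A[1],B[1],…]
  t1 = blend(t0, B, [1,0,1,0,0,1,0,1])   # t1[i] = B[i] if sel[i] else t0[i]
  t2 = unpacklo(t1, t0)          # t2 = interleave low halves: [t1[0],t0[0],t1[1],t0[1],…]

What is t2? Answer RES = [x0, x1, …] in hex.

→ t0 |a9|c9|0a|4f|79|40|4b|7e|
→ t1 |c9|c9|40|4f|79|89|4b|df|
→ t2 |c9|a9|c9|c9|40|0a|4f|4f|

RES = [ 0xc9  0xa9  0xc9  0xc9  0x40  0x0a  0x4f  0x4f ]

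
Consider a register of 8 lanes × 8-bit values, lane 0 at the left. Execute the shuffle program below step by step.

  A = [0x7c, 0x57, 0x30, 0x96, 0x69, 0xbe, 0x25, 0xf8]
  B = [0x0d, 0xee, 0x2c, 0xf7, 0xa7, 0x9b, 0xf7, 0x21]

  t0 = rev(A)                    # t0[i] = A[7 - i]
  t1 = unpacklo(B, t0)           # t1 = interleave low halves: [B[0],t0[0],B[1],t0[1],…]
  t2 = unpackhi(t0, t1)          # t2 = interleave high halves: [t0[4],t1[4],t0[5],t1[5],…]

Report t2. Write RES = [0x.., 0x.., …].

RES = [0x96, 0x2c, 0x30, 0xbe, 0x57, 0xf7, 0x7c, 0x69]

→ t0 |f8|25|be|69|96|30|57|7c|
→ t1 |0d|f8|ee|25|2c|be|f7|69|
→ t2 |96|2c|30|be|57|f7|7c|69|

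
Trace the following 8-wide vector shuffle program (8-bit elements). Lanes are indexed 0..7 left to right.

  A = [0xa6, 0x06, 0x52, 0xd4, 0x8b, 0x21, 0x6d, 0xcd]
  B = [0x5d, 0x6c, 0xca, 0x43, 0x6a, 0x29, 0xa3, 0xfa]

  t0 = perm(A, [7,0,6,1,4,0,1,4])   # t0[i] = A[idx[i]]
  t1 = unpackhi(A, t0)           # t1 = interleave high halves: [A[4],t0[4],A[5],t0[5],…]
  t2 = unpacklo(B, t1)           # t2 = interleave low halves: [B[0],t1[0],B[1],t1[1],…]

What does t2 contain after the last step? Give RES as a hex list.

RES = [ 0x5d  0x8b  0x6c  0x8b  0xca  0x21  0x43  0xa6 ]

  t0: cd a6 6d 06 8b a6 06 8b
  t1: 8b 8b 21 a6 6d 06 cd 8b
  t2: 5d 8b 6c 8b ca 21 43 a6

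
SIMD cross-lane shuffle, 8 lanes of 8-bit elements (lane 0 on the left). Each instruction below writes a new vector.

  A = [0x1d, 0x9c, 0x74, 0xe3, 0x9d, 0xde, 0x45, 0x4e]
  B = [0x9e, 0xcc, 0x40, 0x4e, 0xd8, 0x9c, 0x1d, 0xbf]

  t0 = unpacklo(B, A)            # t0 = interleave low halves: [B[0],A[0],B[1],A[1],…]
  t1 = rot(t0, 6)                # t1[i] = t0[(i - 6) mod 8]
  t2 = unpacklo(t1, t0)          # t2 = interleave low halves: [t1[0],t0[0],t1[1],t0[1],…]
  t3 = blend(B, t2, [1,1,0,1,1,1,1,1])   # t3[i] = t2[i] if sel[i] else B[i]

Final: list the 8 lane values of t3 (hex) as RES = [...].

→ t0 |9e|1d|cc|9c|40|74|4e|e3|
→ t1 |cc|9c|40|74|4e|e3|9e|1d|
→ t2 |cc|9e|9c|1d|40|cc|74|9c|
→ t3 |cc|9e|40|1d|40|cc|74|9c|

RES = [ 0xcc  0x9e  0x40  0x1d  0x40  0xcc  0x74  0x9c ]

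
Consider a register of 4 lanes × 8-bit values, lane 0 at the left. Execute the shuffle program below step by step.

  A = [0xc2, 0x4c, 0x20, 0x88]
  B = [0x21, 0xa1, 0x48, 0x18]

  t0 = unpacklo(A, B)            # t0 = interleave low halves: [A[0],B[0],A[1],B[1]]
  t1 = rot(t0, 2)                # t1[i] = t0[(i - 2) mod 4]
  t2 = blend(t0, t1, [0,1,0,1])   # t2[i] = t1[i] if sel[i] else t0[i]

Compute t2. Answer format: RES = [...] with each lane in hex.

  t0: c2 21 4c a1
  t1: 4c a1 c2 21
  t2: c2 a1 4c 21

RES = [ 0xc2  0xa1  0x4c  0x21 ]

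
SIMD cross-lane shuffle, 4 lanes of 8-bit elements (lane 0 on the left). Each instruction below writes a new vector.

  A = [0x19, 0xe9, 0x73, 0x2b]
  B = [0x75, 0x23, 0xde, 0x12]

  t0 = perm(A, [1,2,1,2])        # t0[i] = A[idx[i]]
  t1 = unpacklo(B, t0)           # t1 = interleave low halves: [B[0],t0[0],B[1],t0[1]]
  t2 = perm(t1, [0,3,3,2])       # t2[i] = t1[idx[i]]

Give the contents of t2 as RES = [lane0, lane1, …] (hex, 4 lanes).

  t0: e9 73 e9 73
  t1: 75 e9 23 73
  t2: 75 73 73 23

RES = [0x75, 0x73, 0x73, 0x23]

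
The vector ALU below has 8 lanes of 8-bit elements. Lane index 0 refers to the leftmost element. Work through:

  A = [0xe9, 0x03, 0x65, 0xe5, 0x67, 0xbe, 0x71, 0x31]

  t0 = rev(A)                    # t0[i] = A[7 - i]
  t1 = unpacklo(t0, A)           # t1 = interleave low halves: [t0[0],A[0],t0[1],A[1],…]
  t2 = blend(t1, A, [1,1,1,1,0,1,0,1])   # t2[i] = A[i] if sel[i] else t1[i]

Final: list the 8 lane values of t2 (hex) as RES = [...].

RES = [0xe9, 0x03, 0x65, 0xe5, 0xbe, 0xbe, 0x67, 0x31]

→ t0 |31|71|be|67|e5|65|03|e9|
→ t1 |31|e9|71|03|be|65|67|e5|
→ t2 |e9|03|65|e5|be|be|67|31|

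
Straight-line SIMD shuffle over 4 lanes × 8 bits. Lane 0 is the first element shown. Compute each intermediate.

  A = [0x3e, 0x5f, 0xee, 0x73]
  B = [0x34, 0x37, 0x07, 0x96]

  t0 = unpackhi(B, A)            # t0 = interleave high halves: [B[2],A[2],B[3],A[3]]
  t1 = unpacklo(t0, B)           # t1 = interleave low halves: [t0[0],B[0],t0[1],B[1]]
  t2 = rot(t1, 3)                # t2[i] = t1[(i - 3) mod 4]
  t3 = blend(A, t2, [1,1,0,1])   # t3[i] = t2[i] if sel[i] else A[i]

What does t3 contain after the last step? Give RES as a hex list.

t0 = [0x07, 0xee, 0x96, 0x73]
t1 = [0x07, 0x34, 0xee, 0x37]
t2 = [0x34, 0xee, 0x37, 0x07]
t3 = [0x34, 0xee, 0xee, 0x07]

RES = [ 0x34  0xee  0xee  0x07 ]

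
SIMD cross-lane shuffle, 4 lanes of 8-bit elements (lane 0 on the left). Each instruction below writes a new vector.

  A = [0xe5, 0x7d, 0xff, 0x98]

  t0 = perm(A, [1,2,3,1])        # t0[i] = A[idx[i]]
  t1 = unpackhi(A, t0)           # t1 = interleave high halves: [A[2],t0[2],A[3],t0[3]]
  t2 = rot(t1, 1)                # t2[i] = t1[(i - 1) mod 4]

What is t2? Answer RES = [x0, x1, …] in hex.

t0 = [0x7d, 0xff, 0x98, 0x7d]
t1 = [0xff, 0x98, 0x98, 0x7d]
t2 = [0x7d, 0xff, 0x98, 0x98]

RES = [ 0x7d  0xff  0x98  0x98 ]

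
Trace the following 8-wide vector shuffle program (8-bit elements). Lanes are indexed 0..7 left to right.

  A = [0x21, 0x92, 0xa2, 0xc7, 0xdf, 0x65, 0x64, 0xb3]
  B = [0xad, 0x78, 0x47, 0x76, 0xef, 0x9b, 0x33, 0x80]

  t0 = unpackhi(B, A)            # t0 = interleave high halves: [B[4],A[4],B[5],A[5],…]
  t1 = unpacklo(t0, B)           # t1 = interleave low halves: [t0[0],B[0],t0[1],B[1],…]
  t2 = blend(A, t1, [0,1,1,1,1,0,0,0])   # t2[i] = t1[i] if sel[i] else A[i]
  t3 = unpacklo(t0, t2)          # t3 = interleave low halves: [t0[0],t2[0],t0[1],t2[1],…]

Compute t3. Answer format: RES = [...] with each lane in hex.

  t0: ef df 9b 65 33 64 80 b3
  t1: ef ad df 78 9b 47 65 76
  t2: 21 ad df 78 9b 65 64 b3
  t3: ef 21 df ad 9b df 65 78

RES = [ 0xef  0x21  0xdf  0xad  0x9b  0xdf  0x65  0x78 ]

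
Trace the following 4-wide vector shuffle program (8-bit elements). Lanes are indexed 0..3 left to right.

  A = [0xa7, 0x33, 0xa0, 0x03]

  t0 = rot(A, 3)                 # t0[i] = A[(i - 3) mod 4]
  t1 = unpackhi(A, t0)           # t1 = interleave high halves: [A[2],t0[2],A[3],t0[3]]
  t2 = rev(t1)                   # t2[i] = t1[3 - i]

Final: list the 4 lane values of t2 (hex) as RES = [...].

t0 = [0x33, 0xa0, 0x03, 0xa7]
t1 = [0xa0, 0x03, 0x03, 0xa7]
t2 = [0xa7, 0x03, 0x03, 0xa0]

RES = [ 0xa7  0x03  0x03  0xa0 ]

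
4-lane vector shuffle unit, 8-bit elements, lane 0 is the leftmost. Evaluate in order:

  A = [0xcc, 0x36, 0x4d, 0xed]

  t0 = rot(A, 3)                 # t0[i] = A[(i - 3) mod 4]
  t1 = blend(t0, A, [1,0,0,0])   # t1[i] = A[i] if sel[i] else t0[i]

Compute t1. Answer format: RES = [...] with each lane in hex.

RES = [0xcc, 0x4d, 0xed, 0xcc]

t0 = [0x36, 0x4d, 0xed, 0xcc]
t1 = [0xcc, 0x4d, 0xed, 0xcc]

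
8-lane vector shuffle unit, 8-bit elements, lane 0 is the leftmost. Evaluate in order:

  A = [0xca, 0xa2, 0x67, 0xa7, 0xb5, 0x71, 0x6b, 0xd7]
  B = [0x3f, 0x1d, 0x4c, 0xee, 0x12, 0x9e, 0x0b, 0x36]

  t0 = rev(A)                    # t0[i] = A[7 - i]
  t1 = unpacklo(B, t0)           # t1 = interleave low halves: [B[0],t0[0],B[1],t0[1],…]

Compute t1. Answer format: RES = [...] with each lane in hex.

→ t0 |d7|6b|71|b5|a7|67|a2|ca|
→ t1 |3f|d7|1d|6b|4c|71|ee|b5|

RES = [ 0x3f  0xd7  0x1d  0x6b  0x4c  0x71  0xee  0xb5 ]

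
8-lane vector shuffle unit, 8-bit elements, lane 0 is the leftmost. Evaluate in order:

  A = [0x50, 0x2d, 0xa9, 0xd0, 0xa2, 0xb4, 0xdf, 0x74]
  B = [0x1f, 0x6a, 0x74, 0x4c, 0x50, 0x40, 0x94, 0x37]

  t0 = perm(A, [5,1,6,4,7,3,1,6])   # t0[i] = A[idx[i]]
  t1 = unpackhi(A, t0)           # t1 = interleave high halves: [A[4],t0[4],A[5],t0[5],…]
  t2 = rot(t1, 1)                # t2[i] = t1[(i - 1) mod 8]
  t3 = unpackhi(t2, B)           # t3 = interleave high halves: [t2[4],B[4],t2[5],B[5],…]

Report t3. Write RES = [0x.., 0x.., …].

  t0: b4 2d df a2 74 d0 2d df
  t1: a2 74 b4 d0 df 2d 74 df
  t2: df a2 74 b4 d0 df 2d 74
  t3: d0 50 df 40 2d 94 74 37

RES = [ 0xd0  0x50  0xdf  0x40  0x2d  0x94  0x74  0x37 ]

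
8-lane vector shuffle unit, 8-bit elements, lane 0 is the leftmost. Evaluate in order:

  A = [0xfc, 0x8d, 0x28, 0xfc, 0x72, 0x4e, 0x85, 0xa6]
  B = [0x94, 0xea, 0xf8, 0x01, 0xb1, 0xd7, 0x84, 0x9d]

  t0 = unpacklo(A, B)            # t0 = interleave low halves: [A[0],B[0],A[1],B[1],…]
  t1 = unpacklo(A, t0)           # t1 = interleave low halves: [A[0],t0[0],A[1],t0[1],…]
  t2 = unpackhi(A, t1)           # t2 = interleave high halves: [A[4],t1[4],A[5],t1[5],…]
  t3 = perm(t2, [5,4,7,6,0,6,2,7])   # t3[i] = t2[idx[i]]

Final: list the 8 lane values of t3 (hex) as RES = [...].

  t0: fc 94 8d ea 28 f8 fc 01
  t1: fc fc 8d 94 28 8d fc ea
  t2: 72 28 4e 8d 85 fc a6 ea
  t3: fc 85 ea a6 72 a6 4e ea

RES = [ 0xfc  0x85  0xea  0xa6  0x72  0xa6  0x4e  0xea ]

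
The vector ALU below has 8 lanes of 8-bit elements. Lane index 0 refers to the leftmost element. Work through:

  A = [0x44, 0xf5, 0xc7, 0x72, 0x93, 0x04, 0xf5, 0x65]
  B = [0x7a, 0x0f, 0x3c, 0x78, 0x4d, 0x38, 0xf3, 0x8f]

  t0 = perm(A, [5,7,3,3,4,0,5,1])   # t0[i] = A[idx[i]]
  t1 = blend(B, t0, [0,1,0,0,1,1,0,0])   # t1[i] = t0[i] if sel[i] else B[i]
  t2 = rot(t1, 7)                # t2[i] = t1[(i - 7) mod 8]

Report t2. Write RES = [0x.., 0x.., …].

  t0: 04 65 72 72 93 44 04 f5
  t1: 7a 65 3c 78 93 44 f3 8f
  t2: 65 3c 78 93 44 f3 8f 7a

RES = [0x65, 0x3c, 0x78, 0x93, 0x44, 0xf3, 0x8f, 0x7a]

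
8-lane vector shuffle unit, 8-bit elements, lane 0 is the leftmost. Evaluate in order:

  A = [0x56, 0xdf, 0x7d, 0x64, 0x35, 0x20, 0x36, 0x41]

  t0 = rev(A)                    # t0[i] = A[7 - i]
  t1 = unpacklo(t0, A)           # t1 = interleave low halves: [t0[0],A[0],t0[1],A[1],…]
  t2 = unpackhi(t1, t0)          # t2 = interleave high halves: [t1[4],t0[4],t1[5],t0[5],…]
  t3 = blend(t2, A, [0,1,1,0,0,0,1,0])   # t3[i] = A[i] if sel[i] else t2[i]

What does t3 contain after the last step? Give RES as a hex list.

RES = [ 0x20  0xdf  0x7d  0x7d  0x35  0xdf  0x36  0x56 ]

  t0: 41 36 20 35 64 7d df 56
  t1: 41 56 36 df 20 7d 35 64
  t2: 20 64 7d 7d 35 df 64 56
  t3: 20 df 7d 7d 35 df 36 56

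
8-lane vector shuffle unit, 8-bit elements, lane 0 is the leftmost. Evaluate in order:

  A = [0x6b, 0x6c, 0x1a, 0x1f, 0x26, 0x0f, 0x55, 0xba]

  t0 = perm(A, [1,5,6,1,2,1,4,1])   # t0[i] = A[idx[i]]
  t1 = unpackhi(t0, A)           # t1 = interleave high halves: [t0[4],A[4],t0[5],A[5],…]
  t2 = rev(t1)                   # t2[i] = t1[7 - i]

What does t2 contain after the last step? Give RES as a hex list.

  t0: 6c 0f 55 6c 1a 6c 26 6c
  t1: 1a 26 6c 0f 26 55 6c ba
  t2: ba 6c 55 26 0f 6c 26 1a

RES = [ 0xba  0x6c  0x55  0x26  0x0f  0x6c  0x26  0x1a ]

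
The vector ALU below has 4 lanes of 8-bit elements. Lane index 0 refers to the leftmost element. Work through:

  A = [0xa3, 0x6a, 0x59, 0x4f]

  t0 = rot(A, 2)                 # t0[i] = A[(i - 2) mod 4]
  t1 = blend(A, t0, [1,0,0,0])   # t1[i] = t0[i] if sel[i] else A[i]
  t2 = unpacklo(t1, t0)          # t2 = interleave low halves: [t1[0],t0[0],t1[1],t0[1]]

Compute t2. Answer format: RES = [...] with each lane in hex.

t0 = [0x59, 0x4f, 0xa3, 0x6a]
t1 = [0x59, 0x6a, 0x59, 0x4f]
t2 = [0x59, 0x59, 0x6a, 0x4f]

RES = [0x59, 0x59, 0x6a, 0x4f]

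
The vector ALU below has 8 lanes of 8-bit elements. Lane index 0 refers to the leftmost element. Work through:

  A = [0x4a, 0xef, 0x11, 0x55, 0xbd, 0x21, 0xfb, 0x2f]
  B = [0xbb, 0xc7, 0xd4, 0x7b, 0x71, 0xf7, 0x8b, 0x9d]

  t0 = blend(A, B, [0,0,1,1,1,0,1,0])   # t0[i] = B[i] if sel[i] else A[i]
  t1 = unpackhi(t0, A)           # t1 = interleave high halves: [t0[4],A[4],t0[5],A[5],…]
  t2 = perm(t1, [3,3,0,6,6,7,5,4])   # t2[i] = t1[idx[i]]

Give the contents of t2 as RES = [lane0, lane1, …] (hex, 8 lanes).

RES = [ 0x21  0x21  0x71  0x2f  0x2f  0x2f  0xfb  0x8b ]

t0 = [0x4a, 0xef, 0xd4, 0x7b, 0x71, 0x21, 0x8b, 0x2f]
t1 = [0x71, 0xbd, 0x21, 0x21, 0x8b, 0xfb, 0x2f, 0x2f]
t2 = [0x21, 0x21, 0x71, 0x2f, 0x2f, 0x2f, 0xfb, 0x8b]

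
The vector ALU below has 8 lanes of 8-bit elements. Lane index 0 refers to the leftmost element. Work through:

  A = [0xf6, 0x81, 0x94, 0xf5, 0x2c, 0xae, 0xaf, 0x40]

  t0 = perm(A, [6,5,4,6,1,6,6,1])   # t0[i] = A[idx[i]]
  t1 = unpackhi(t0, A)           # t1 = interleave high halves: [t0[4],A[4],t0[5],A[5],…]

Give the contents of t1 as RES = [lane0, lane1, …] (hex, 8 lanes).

→ t0 |af|ae|2c|af|81|af|af|81|
→ t1 |81|2c|af|ae|af|af|81|40|

RES = [ 0x81  0x2c  0xaf  0xae  0xaf  0xaf  0x81  0x40 ]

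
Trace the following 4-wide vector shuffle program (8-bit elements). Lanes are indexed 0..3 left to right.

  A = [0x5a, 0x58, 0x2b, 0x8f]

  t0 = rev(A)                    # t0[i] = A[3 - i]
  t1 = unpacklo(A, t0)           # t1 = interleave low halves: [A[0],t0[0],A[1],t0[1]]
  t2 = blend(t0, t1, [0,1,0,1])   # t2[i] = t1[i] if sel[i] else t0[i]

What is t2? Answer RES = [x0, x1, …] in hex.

t0 = [0x8f, 0x2b, 0x58, 0x5a]
t1 = [0x5a, 0x8f, 0x58, 0x2b]
t2 = [0x8f, 0x8f, 0x58, 0x2b]

RES = [0x8f, 0x8f, 0x58, 0x2b]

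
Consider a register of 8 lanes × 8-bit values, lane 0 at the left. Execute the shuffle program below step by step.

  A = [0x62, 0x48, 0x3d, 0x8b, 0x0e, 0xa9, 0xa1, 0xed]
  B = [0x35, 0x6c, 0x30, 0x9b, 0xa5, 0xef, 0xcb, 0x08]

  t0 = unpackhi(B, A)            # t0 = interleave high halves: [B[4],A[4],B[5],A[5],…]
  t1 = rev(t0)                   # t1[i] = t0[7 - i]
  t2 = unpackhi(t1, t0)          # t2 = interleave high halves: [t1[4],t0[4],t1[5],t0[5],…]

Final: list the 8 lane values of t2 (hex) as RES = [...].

→ t0 |a5|0e|ef|a9|cb|a1|08|ed|
→ t1 |ed|08|a1|cb|a9|ef|0e|a5|
→ t2 |a9|cb|ef|a1|0e|08|a5|ed|

RES = [0xa9, 0xcb, 0xef, 0xa1, 0x0e, 0x08, 0xa5, 0xed]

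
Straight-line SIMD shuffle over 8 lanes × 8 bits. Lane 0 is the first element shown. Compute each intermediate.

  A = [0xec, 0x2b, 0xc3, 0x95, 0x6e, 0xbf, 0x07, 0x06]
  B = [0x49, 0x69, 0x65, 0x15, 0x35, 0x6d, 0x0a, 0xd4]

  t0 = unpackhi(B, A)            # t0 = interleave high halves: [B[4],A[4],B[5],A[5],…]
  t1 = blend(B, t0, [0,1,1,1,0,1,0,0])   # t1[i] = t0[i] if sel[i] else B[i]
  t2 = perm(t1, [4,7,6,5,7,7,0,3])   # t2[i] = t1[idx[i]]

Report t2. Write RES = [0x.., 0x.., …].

RES = [ 0x35  0xd4  0x0a  0x07  0xd4  0xd4  0x49  0xbf ]

→ t0 |35|6e|6d|bf|0a|07|d4|06|
→ t1 |49|6e|6d|bf|35|07|0a|d4|
→ t2 |35|d4|0a|07|d4|d4|49|bf|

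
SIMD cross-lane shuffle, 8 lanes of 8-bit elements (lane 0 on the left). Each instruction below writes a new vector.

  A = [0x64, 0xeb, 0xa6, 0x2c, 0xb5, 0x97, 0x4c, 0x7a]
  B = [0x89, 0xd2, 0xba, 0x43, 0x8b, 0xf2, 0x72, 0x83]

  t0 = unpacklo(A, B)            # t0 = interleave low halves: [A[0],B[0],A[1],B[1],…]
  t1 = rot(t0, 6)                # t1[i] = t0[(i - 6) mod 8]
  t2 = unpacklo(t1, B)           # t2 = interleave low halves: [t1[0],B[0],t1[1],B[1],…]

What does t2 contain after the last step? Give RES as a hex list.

→ t0 |64|89|eb|d2|a6|ba|2c|43|
→ t1 |eb|d2|a6|ba|2c|43|64|89|
→ t2 |eb|89|d2|d2|a6|ba|ba|43|

RES = [ 0xeb  0x89  0xd2  0xd2  0xa6  0xba  0xba  0x43 ]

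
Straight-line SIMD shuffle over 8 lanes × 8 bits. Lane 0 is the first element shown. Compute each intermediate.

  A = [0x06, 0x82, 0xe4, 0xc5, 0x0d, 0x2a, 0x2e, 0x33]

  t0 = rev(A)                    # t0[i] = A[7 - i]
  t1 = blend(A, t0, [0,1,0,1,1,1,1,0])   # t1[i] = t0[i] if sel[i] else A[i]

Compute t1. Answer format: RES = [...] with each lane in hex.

RES = [ 0x06  0x2e  0xe4  0x0d  0xc5  0xe4  0x82  0x33 ]

→ t0 |33|2e|2a|0d|c5|e4|82|06|
→ t1 |06|2e|e4|0d|c5|e4|82|33|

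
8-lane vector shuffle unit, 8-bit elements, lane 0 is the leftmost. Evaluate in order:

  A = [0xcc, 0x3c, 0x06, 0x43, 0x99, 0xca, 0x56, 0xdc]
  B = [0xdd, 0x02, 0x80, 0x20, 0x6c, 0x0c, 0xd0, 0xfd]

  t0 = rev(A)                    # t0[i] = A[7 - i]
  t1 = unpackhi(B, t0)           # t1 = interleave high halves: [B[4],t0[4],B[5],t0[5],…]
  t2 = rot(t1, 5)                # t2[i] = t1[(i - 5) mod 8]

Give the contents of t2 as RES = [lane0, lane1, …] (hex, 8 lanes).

t0 = [0xdc, 0x56, 0xca, 0x99, 0x43, 0x06, 0x3c, 0xcc]
t1 = [0x6c, 0x43, 0x0c, 0x06, 0xd0, 0x3c, 0xfd, 0xcc]
t2 = [0x06, 0xd0, 0x3c, 0xfd, 0xcc, 0x6c, 0x43, 0x0c]

RES = [ 0x06  0xd0  0x3c  0xfd  0xcc  0x6c  0x43  0x0c ]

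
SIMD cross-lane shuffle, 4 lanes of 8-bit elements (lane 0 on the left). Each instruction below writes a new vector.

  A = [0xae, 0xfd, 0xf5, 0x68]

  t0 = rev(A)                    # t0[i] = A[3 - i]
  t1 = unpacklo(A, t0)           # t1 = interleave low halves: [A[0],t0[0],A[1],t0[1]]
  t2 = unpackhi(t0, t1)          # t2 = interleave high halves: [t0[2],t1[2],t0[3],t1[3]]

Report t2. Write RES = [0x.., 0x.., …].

→ t0 |68|f5|fd|ae|
→ t1 |ae|68|fd|f5|
→ t2 |fd|fd|ae|f5|

RES = [ 0xfd  0xfd  0xae  0xf5 ]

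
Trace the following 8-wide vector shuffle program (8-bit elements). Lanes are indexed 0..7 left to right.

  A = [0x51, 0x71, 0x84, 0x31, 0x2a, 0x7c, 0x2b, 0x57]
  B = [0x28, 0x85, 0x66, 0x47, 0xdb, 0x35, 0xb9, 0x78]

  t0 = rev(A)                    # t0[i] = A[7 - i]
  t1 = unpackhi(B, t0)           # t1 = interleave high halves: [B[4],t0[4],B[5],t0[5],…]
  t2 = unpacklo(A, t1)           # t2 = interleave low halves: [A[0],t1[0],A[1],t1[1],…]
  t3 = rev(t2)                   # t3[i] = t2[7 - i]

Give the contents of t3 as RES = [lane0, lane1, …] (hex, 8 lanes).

RES = [ 0x84  0x31  0x35  0x84  0x31  0x71  0xdb  0x51 ]

t0 = [0x57, 0x2b, 0x7c, 0x2a, 0x31, 0x84, 0x71, 0x51]
t1 = [0xdb, 0x31, 0x35, 0x84, 0xb9, 0x71, 0x78, 0x51]
t2 = [0x51, 0xdb, 0x71, 0x31, 0x84, 0x35, 0x31, 0x84]
t3 = [0x84, 0x31, 0x35, 0x84, 0x31, 0x71, 0xdb, 0x51]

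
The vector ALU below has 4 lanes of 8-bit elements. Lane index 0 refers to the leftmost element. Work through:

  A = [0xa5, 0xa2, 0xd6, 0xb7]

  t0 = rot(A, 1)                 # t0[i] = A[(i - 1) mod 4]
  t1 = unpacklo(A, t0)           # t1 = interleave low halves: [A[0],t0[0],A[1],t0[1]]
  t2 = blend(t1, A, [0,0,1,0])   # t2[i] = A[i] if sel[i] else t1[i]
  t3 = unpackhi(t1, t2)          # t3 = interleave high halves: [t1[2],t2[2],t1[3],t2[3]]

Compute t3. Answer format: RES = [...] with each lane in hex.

RES = [0xa2, 0xd6, 0xa5, 0xa5]

→ t0 |b7|a5|a2|d6|
→ t1 |a5|b7|a2|a5|
→ t2 |a5|b7|d6|a5|
→ t3 |a2|d6|a5|a5|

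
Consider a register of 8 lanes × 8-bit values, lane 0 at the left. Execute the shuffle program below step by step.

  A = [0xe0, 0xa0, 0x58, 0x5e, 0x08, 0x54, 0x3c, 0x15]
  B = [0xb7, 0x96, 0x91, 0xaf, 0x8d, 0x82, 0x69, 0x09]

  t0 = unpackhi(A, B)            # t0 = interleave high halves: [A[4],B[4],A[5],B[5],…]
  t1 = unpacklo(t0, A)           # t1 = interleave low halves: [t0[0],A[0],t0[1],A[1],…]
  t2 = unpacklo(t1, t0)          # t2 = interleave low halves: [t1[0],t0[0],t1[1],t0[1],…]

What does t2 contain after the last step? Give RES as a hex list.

→ t0 |08|8d|54|82|3c|69|15|09|
→ t1 |08|e0|8d|a0|54|58|82|5e|
→ t2 |08|08|e0|8d|8d|54|a0|82|

RES = [ 0x08  0x08  0xe0  0x8d  0x8d  0x54  0xa0  0x82 ]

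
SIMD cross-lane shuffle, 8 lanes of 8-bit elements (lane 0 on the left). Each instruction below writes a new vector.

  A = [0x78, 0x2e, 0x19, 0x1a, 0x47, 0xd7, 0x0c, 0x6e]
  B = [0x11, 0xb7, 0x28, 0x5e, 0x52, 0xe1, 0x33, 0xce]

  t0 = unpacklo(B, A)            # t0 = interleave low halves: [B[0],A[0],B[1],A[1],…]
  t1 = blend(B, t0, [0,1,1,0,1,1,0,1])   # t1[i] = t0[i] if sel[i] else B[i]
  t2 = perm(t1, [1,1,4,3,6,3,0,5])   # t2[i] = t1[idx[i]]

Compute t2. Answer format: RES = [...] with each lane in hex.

t0 = [0x11, 0x78, 0xb7, 0x2e, 0x28, 0x19, 0x5e, 0x1a]
t1 = [0x11, 0x78, 0xb7, 0x5e, 0x28, 0x19, 0x33, 0x1a]
t2 = [0x78, 0x78, 0x28, 0x5e, 0x33, 0x5e, 0x11, 0x19]

RES = [ 0x78  0x78  0x28  0x5e  0x33  0x5e  0x11  0x19 ]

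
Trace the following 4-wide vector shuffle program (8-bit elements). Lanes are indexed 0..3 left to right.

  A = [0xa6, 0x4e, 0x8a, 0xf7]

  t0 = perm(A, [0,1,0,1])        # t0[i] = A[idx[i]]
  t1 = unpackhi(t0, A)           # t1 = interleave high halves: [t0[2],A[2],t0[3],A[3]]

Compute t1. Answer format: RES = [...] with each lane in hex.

RES = [ 0xa6  0x8a  0x4e  0xf7 ]

t0 = [0xa6, 0x4e, 0xa6, 0x4e]
t1 = [0xa6, 0x8a, 0x4e, 0xf7]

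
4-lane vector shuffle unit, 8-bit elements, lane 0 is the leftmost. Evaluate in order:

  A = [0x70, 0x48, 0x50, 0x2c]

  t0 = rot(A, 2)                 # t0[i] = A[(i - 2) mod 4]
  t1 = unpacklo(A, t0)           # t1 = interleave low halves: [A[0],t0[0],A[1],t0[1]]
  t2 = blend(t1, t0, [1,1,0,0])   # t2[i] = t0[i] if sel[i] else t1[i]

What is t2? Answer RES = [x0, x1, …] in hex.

RES = [ 0x50  0x2c  0x48  0x2c ]

  t0: 50 2c 70 48
  t1: 70 50 48 2c
  t2: 50 2c 48 2c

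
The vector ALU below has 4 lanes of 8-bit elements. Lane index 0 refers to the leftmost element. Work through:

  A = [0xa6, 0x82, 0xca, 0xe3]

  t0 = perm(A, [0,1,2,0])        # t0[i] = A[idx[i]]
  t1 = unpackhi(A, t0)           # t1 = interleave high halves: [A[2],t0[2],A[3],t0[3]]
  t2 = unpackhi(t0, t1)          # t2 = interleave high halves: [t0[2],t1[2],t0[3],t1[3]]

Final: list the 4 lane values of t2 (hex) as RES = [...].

t0 = [0xa6, 0x82, 0xca, 0xa6]
t1 = [0xca, 0xca, 0xe3, 0xa6]
t2 = [0xca, 0xe3, 0xa6, 0xa6]

RES = [ 0xca  0xe3  0xa6  0xa6 ]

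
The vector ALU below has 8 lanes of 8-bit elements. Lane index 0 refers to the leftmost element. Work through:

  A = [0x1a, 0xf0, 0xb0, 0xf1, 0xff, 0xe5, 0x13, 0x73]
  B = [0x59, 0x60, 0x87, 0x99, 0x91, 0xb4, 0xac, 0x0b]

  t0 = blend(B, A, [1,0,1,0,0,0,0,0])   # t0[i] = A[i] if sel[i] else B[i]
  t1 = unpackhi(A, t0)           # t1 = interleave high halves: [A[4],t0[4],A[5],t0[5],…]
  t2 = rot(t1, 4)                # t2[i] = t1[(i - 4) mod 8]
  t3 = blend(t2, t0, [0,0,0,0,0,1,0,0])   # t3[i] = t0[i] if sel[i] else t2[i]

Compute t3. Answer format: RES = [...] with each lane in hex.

t0 = [0x1a, 0x60, 0xb0, 0x99, 0x91, 0xb4, 0xac, 0x0b]
t1 = [0xff, 0x91, 0xe5, 0xb4, 0x13, 0xac, 0x73, 0x0b]
t2 = [0x13, 0xac, 0x73, 0x0b, 0xff, 0x91, 0xe5, 0xb4]
t3 = [0x13, 0xac, 0x73, 0x0b, 0xff, 0xb4, 0xe5, 0xb4]

RES = [0x13, 0xac, 0x73, 0x0b, 0xff, 0xb4, 0xe5, 0xb4]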